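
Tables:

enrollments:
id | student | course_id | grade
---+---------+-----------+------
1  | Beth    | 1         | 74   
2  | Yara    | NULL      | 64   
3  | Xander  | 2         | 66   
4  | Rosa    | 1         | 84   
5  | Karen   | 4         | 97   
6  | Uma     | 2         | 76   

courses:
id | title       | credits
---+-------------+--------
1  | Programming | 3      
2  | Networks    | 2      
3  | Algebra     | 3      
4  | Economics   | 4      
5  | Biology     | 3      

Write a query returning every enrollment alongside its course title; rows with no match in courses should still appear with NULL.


LEFT JOIN keeps every row from enrollments (the left table); where course_id has no match in courses, the course columns become NULL. Walk through each enrollment:
  - enrollment 1 (Beth): course_id=1 -> matches Programming
  - enrollment 2 (Yara): course_id=NULL, no match -> kept with NULL
  - enrollment 3 (Xander): course_id=2 -> matches Networks
  - enrollment 4 (Rosa): course_id=1 -> matches Programming
  - enrollment 5 (Karen): course_id=4 -> matches Economics
  - enrollment 6 (Uma): course_id=2 -> matches Networks
All 6 rows appear; 1 has NULL course.

SQL:
SELECT a.student, b.title AS course
FROM enrollments a
LEFT JOIN courses b ON a.course_id = b.id

Result:
student | course     
--------+------------
Beth    | Programming
Yara    | NULL       
Xander  | Networks   
Rosa    | Programming
Karen   | Economics  
Uma     | Networks   


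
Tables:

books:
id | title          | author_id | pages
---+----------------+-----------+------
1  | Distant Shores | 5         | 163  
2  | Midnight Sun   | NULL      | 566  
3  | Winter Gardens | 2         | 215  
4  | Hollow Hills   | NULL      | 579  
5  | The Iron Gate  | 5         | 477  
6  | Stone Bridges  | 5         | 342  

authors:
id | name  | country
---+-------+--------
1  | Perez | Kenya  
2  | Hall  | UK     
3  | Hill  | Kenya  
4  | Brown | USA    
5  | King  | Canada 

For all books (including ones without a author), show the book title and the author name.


LEFT JOIN keeps every row from books (the left table); where author_id has no match in authors, the author columns become NULL. Walk through each book:
  - book 1 (Distant Shores): author_id=5 -> matches King
  - book 2 (Midnight Sun): author_id=NULL, no match -> kept with NULL
  - book 3 (Winter Gardens): author_id=2 -> matches Hall
  - book 4 (Hollow Hills): author_id=NULL, no match -> kept with NULL
  - book 5 (The Iron Gate): author_id=5 -> matches King
  - book 6 (Stone Bridges): author_id=5 -> matches King
All 6 rows appear; 2 have NULL author.

SQL:
SELECT a.title, b.name AS author
FROM books a
LEFT JOIN authors b ON a.author_id = b.id

Result:
title          | author
---------------+-------
Distant Shores | King  
Midnight Sun   | NULL  
Winter Gardens | Hall  
Hollow Hills   | NULL  
The Iron Gate  | King  
Stone Bridges  | King  


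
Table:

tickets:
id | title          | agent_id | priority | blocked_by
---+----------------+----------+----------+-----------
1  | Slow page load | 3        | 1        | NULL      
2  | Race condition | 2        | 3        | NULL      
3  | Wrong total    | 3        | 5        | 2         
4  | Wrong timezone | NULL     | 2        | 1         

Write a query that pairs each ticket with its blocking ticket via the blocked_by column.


This is a self-join: tickets is joined to a second copy of itself, matching each row's blocked_by to another row's id. Use LEFT JOIN so rows with blocked_by=NULL are kept.
  - ticket 1 (Slow page load): blocked_by=NULL -> NULL
  - ticket 2 (Race condition): blocked_by=NULL -> NULL
  - ticket 3 (Wrong total): blocked_by=2 -> Race condition
  - ticket 4 (Wrong timezone): blocked_by=1 -> Slow page load

SQL:
SELECT a.title AS item, b.title AS blocked_by
FROM tickets a
LEFT JOIN tickets b ON a.blocked_by = b.id

Result:
item           | blocked_by    
---------------+---------------
Slow page load | NULL          
Race condition | NULL          
Wrong total    | Race condition
Wrong timezone | Slow page load


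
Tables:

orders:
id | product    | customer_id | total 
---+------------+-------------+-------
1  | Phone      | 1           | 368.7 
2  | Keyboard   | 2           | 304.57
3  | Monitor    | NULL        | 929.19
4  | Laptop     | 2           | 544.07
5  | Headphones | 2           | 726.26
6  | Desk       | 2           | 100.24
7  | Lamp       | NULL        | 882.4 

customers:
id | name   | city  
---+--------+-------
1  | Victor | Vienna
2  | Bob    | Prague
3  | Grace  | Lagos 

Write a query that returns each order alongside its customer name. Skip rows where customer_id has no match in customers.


INNER JOIN keeps only orders rows whose customer_id matches an id in customers. Walk through each order:
  - order 1 (Phone): customer_id=1 -> matches Victor
  - order 2 (Keyboard): customer_id=2 -> matches Bob
  - order 3 (Monitor): customer_id=NULL, no match -> dropped
  - order 4 (Laptop): customer_id=2 -> matches Bob
  - order 5 (Headphones): customer_id=2 -> matches Bob
  - order 6 (Desk): customer_id=2 -> matches Bob
  - order 7 (Lamp): customer_id=NULL, no match -> dropped
So 2 of 7 rows are dropped.

SQL:
SELECT a.product, b.name AS customer
FROM orders a
INNER JOIN customers b ON a.customer_id = b.id

Result:
product    | customer
-----------+---------
Phone      | Victor  
Keyboard   | Bob     
Laptop     | Bob     
Headphones | Bob     
Desk       | Bob     


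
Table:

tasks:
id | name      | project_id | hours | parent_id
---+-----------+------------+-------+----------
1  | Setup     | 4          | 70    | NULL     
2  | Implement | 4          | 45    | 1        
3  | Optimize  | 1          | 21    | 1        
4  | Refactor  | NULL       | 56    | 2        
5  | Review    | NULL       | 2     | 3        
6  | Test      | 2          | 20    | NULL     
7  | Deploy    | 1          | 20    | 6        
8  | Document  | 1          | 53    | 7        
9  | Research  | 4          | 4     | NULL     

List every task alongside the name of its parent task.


This is a self-join: tasks is joined to a second copy of itself, matching each row's parent_id to another row's id. Use LEFT JOIN so rows with parent_id=NULL are kept.
  - task 1 (Setup): parent_id=NULL -> NULL
  - task 2 (Implement): parent_id=1 -> Setup
  - task 3 (Optimize): parent_id=1 -> Setup
  - task 4 (Refactor): parent_id=2 -> Implement
  - task 5 (Review): parent_id=3 -> Optimize
  - task 6 (Test): parent_id=NULL -> NULL
  - task 7 (Deploy): parent_id=6 -> Test
  - task 8 (Document): parent_id=7 -> Deploy
  - task 9 (Research): parent_id=NULL -> NULL

SQL:
SELECT a.name AS item, b.name AS parent
FROM tasks a
LEFT JOIN tasks b ON a.parent_id = b.id

Result:
item      | parent   
----------+----------
Setup     | NULL     
Implement | Setup    
Optimize  | Setup    
Refactor  | Implement
Review    | Optimize 
Test      | NULL     
Deploy    | Test     
Document  | Deploy   
Research  | NULL     


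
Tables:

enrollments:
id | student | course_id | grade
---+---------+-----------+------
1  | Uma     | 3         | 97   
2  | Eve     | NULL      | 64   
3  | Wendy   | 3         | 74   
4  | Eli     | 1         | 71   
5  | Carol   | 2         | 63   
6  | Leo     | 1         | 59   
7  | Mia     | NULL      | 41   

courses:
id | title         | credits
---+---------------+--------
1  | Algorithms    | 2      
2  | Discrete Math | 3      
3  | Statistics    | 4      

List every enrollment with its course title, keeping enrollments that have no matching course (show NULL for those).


LEFT JOIN keeps every row from enrollments (the left table); where course_id has no match in courses, the course columns become NULL. Walk through each enrollment:
  - enrollment 1 (Uma): course_id=3 -> matches Statistics
  - enrollment 2 (Eve): course_id=NULL, no match -> kept with NULL
  - enrollment 3 (Wendy): course_id=3 -> matches Statistics
  - enrollment 4 (Eli): course_id=1 -> matches Algorithms
  - enrollment 5 (Carol): course_id=2 -> matches Discrete Math
  - enrollment 6 (Leo): course_id=1 -> matches Algorithms
  - enrollment 7 (Mia): course_id=NULL, no match -> kept with NULL
All 7 rows appear; 2 have NULL course.

SQL:
SELECT a.student, b.title AS course
FROM enrollments a
LEFT JOIN courses b ON a.course_id = b.id

Result:
student | course       
--------+--------------
Uma     | Statistics   
Eve     | NULL         
Wendy   | Statistics   
Eli     | Algorithms   
Carol   | Discrete Math
Leo     | Algorithms   
Mia     | NULL         


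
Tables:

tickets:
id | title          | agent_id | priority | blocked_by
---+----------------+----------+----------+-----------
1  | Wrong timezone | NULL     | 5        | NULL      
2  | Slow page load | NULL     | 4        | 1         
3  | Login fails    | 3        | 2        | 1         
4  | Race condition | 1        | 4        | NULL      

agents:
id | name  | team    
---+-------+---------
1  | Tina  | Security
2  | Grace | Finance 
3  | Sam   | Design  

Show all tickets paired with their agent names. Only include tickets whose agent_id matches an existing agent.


INNER JOIN keeps only tickets rows whose agent_id matches an id in agents. Walk through each ticket:
  - ticket 1 (Wrong timezone): agent_id=NULL, no match -> dropped
  - ticket 2 (Slow page load): agent_id=NULL, no match -> dropped
  - ticket 3 (Login fails): agent_id=3 -> matches Sam
  - ticket 4 (Race condition): agent_id=1 -> matches Tina
So 2 of 4 rows are dropped.

SQL:
SELECT a.title, b.name AS agent
FROM tickets a
INNER JOIN agents b ON a.agent_id = b.id

Result:
title          | agent
---------------+------
Login fails    | Sam  
Race condition | Tina 


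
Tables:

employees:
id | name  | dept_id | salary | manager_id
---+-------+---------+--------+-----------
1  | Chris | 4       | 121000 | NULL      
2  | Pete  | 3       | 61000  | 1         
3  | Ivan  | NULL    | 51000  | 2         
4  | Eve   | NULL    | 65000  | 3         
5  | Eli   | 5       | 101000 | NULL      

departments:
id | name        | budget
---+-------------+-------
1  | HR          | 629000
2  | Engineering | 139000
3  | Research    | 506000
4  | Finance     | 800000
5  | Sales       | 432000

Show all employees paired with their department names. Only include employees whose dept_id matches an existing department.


INNER JOIN keeps only employees rows whose dept_id matches an id in departments. Walk through each employee:
  - employee 1 (Chris): dept_id=4 -> matches Finance
  - employee 2 (Pete): dept_id=3 -> matches Research
  - employee 3 (Ivan): dept_id=NULL, no match -> dropped
  - employee 4 (Eve): dept_id=NULL, no match -> dropped
  - employee 5 (Eli): dept_id=5 -> matches Sales
So 2 of 5 rows are dropped.

SQL:
SELECT a.name, b.name AS department
FROM employees a
INNER JOIN departments b ON a.dept_id = b.id

Result:
name  | department
------+-----------
Chris | Finance   
Pete  | Research  
Eli   | Sales     


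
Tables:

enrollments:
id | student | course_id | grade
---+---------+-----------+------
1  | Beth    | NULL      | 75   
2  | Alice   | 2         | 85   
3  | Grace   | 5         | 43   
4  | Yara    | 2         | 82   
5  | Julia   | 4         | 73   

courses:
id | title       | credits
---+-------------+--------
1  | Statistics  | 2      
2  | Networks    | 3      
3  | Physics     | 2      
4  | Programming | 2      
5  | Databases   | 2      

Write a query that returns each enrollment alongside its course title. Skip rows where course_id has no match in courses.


INNER JOIN keeps only enrollments rows whose course_id matches an id in courses. Walk through each enrollment:
  - enrollment 1 (Beth): course_id=NULL, no match -> dropped
  - enrollment 2 (Alice): course_id=2 -> matches Networks
  - enrollment 3 (Grace): course_id=5 -> matches Databases
  - enrollment 4 (Yara): course_id=2 -> matches Networks
  - enrollment 5 (Julia): course_id=4 -> matches Programming
So 1 of 5 rows is dropped.

SQL:
SELECT a.student, b.title AS course
FROM enrollments a
INNER JOIN courses b ON a.course_id = b.id

Result:
student | course     
--------+------------
Alice   | Networks   
Grace   | Databases  
Yara    | Networks   
Julia   | Programming


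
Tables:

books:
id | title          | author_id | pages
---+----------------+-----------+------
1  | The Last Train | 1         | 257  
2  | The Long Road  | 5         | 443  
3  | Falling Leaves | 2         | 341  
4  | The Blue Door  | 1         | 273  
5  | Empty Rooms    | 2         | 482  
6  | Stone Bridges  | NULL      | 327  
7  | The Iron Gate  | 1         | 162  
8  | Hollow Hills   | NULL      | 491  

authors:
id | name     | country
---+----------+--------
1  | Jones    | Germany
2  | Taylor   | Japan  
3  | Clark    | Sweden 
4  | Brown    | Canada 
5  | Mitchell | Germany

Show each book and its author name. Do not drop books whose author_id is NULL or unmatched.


LEFT JOIN keeps every row from books (the left table); where author_id has no match in authors, the author columns become NULL. Walk through each book:
  - book 1 (The Last Train): author_id=1 -> matches Jones
  - book 2 (The Long Road): author_id=5 -> matches Mitchell
  - book 3 (Falling Leaves): author_id=2 -> matches Taylor
  - book 4 (The Blue Door): author_id=1 -> matches Jones
  - book 5 (Empty Rooms): author_id=2 -> matches Taylor
  - book 6 (Stone Bridges): author_id=NULL, no match -> kept with NULL
  - book 7 (The Iron Gate): author_id=1 -> matches Jones
  - book 8 (Hollow Hills): author_id=NULL, no match -> kept with NULL
All 8 rows appear; 2 have NULL author.

SQL:
SELECT a.title, b.name AS author
FROM books a
LEFT JOIN authors b ON a.author_id = b.id

Result:
title          | author  
---------------+---------
The Last Train | Jones   
The Long Road  | Mitchell
Falling Leaves | Taylor  
The Blue Door  | Jones   
Empty Rooms    | Taylor  
Stone Bridges  | NULL    
The Iron Gate  | Jones   
Hollow Hills   | NULL    


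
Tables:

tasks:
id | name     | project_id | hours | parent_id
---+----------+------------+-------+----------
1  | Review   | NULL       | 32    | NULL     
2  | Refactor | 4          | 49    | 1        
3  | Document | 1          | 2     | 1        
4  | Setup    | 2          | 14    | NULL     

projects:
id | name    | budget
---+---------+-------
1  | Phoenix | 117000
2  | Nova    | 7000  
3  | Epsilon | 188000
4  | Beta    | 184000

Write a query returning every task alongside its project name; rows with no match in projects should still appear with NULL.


LEFT JOIN keeps every row from tasks (the left table); where project_id has no match in projects, the project columns become NULL. Walk through each task:
  - task 1 (Review): project_id=NULL, no match -> kept with NULL
  - task 2 (Refactor): project_id=4 -> matches Beta
  - task 3 (Document): project_id=1 -> matches Phoenix
  - task 4 (Setup): project_id=2 -> matches Nova
All 4 rows appear; 1 has NULL project.

SQL:
SELECT a.name, b.name AS project
FROM tasks a
LEFT JOIN projects b ON a.project_id = b.id

Result:
name     | project
---------+--------
Review   | NULL   
Refactor | Beta   
Document | Phoenix
Setup    | Nova   


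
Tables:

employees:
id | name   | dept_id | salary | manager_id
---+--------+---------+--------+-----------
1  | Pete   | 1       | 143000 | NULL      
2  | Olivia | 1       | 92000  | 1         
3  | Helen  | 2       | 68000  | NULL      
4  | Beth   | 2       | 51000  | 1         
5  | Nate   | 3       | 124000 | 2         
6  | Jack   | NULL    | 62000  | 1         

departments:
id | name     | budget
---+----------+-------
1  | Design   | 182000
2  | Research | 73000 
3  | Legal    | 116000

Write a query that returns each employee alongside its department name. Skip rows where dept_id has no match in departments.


INNER JOIN keeps only employees rows whose dept_id matches an id in departments. Walk through each employee:
  - employee 1 (Pete): dept_id=1 -> matches Design
  - employee 2 (Olivia): dept_id=1 -> matches Design
  - employee 3 (Helen): dept_id=2 -> matches Research
  - employee 4 (Beth): dept_id=2 -> matches Research
  - employee 5 (Nate): dept_id=3 -> matches Legal
  - employee 6 (Jack): dept_id=NULL, no match -> dropped
So 1 of 6 rows is dropped.

SQL:
SELECT a.name, b.name AS department
FROM employees a
INNER JOIN departments b ON a.dept_id = b.id

Result:
name   | department
-------+-----------
Pete   | Design    
Olivia | Design    
Helen  | Research  
Beth   | Research  
Nate   | Legal     


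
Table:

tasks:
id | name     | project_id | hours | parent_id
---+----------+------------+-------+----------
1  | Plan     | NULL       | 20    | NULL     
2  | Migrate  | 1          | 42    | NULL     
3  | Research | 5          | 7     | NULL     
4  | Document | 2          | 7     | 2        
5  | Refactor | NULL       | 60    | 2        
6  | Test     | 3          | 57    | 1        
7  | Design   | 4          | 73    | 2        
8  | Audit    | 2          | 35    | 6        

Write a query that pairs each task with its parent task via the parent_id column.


This is a self-join: tasks is joined to a second copy of itself, matching each row's parent_id to another row's id. Use LEFT JOIN so rows with parent_id=NULL are kept.
  - task 1 (Plan): parent_id=NULL -> NULL
  - task 2 (Migrate): parent_id=NULL -> NULL
  - task 3 (Research): parent_id=NULL -> NULL
  - task 4 (Document): parent_id=2 -> Migrate
  - task 5 (Refactor): parent_id=2 -> Migrate
  - task 6 (Test): parent_id=1 -> Plan
  - task 7 (Design): parent_id=2 -> Migrate
  - task 8 (Audit): parent_id=6 -> Test

SQL:
SELECT a.name AS item, b.name AS parent
FROM tasks a
LEFT JOIN tasks b ON a.parent_id = b.id

Result:
item     | parent 
---------+--------
Plan     | NULL   
Migrate  | NULL   
Research | NULL   
Document | Migrate
Refactor | Migrate
Test     | Plan   
Design   | Migrate
Audit    | Test   


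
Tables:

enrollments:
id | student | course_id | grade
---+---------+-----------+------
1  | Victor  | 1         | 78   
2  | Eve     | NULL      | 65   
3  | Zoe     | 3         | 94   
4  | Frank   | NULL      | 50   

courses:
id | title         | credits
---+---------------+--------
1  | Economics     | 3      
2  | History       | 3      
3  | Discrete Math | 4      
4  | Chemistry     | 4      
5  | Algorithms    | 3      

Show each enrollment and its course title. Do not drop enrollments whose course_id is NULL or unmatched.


LEFT JOIN keeps every row from enrollments (the left table); where course_id has no match in courses, the course columns become NULL. Walk through each enrollment:
  - enrollment 1 (Victor): course_id=1 -> matches Economics
  - enrollment 2 (Eve): course_id=NULL, no match -> kept with NULL
  - enrollment 3 (Zoe): course_id=3 -> matches Discrete Math
  - enrollment 4 (Frank): course_id=NULL, no match -> kept with NULL
All 4 rows appear; 2 have NULL course.

SQL:
SELECT a.student, b.title AS course
FROM enrollments a
LEFT JOIN courses b ON a.course_id = b.id

Result:
student | course       
--------+--------------
Victor  | Economics    
Eve     | NULL         
Zoe     | Discrete Math
Frank   | NULL         


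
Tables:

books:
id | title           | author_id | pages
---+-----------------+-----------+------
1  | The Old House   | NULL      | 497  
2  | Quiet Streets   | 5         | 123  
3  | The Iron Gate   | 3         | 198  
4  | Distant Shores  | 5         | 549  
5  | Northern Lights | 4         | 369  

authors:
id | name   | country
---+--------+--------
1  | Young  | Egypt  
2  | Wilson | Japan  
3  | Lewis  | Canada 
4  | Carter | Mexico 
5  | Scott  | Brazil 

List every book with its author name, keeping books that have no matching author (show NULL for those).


LEFT JOIN keeps every row from books (the left table); where author_id has no match in authors, the author columns become NULL. Walk through each book:
  - book 1 (The Old House): author_id=NULL, no match -> kept with NULL
  - book 2 (Quiet Streets): author_id=5 -> matches Scott
  - book 3 (The Iron Gate): author_id=3 -> matches Lewis
  - book 4 (Distant Shores): author_id=5 -> matches Scott
  - book 5 (Northern Lights): author_id=4 -> matches Carter
All 5 rows appear; 1 has NULL author.

SQL:
SELECT a.title, b.name AS author
FROM books a
LEFT JOIN authors b ON a.author_id = b.id

Result:
title           | author
----------------+-------
The Old House   | NULL  
Quiet Streets   | Scott 
The Iron Gate   | Lewis 
Distant Shores  | Scott 
Northern Lights | Carter


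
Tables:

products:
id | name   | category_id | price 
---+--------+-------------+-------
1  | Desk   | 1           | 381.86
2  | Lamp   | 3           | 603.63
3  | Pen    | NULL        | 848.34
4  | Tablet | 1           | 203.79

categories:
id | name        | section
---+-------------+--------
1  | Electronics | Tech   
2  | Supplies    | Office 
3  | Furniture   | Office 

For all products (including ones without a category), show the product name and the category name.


LEFT JOIN keeps every row from products (the left table); where category_id has no match in categories, the category columns become NULL. Walk through each product:
  - product 1 (Desk): category_id=1 -> matches Electronics
  - product 2 (Lamp): category_id=3 -> matches Furniture
  - product 3 (Pen): category_id=NULL, no match -> kept with NULL
  - product 4 (Tablet): category_id=1 -> matches Electronics
All 4 rows appear; 1 has NULL category.

SQL:
SELECT a.name, b.name AS category
FROM products a
LEFT JOIN categories b ON a.category_id = b.id

Result:
name   | category   
-------+------------
Desk   | Electronics
Lamp   | Furniture  
Pen    | NULL       
Tablet | Electronics


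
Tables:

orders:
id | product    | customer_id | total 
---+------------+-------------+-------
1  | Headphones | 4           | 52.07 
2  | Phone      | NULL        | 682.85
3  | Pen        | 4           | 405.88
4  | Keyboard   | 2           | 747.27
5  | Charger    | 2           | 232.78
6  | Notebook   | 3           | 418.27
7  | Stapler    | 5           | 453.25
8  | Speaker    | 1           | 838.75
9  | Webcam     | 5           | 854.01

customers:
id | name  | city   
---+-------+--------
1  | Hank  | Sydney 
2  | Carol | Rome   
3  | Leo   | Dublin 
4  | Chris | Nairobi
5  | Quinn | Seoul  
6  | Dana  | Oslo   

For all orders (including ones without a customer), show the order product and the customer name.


LEFT JOIN keeps every row from orders (the left table); where customer_id has no match in customers, the customer columns become NULL. Walk through each order:
  - order 1 (Headphones): customer_id=4 -> matches Chris
  - order 2 (Phone): customer_id=NULL, no match -> kept with NULL
  - order 3 (Pen): customer_id=4 -> matches Chris
  - order 4 (Keyboard): customer_id=2 -> matches Carol
  - order 5 (Charger): customer_id=2 -> matches Carol
  - order 6 (Notebook): customer_id=3 -> matches Leo
  - order 7 (Stapler): customer_id=5 -> matches Quinn
  - order 8 (Speaker): customer_id=1 -> matches Hank
  - order 9 (Webcam): customer_id=5 -> matches Quinn
All 9 rows appear; 1 has NULL customer.

SQL:
SELECT a.product, b.name AS customer
FROM orders a
LEFT JOIN customers b ON a.customer_id = b.id

Result:
product    | customer
-----------+---------
Headphones | Chris   
Phone      | NULL    
Pen        | Chris   
Keyboard   | Carol   
Charger    | Carol   
Notebook   | Leo     
Stapler    | Quinn   
Speaker    | Hank    
Webcam     | Quinn   


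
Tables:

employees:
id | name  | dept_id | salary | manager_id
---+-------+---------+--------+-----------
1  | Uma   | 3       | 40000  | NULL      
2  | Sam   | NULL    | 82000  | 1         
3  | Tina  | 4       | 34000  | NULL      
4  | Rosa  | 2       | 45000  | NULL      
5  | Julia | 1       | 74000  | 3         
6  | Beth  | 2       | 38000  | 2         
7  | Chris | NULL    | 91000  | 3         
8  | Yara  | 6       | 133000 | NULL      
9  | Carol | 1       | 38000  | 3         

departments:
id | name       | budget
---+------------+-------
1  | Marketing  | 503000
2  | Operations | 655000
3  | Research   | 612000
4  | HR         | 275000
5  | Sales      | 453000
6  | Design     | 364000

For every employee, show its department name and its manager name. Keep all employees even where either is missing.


Two LEFT JOINs from the same base table employees: one to departments via dept_id, one to employees itself via manager_id. Both are LEFT so every employee is preserved.
Match against departments:
  - employee 1 (Uma): dept_id=3 -> matches Research
  - employee 2 (Sam): dept_id=NULL, no match -> kept with NULL
  - employee 3 (Tina): dept_id=4 -> matches HR
  - employee 4 (Rosa): dept_id=2 -> matches Operations
  - employee 5 (Julia): dept_id=1 -> matches Marketing
  - employee 6 (Beth): dept_id=2 -> matches Operations
  - employee 7 (Chris): dept_id=NULL, no match -> kept with NULL
  - employee 8 (Yara): dept_id=6 -> matches Design
  - employee 9 (Carol): dept_id=1 -> matches Marketing
Match against employees (self):
  - employee 1 (Uma): manager_id=NULL -> NULL
  - employee 2 (Sam): manager_id=1 -> Uma
  - employee 3 (Tina): manager_id=NULL -> NULL
  - employee 4 (Rosa): manager_id=NULL -> NULL
  - employee 5 (Julia): manager_id=3 -> Tina
  - employee 6 (Beth): manager_id=2 -> Sam
  - employee 7 (Chris): manager_id=3 -> Tina
  - employee 8 (Yara): manager_id=NULL -> NULL
  - employee 9 (Carol): manager_id=3 -> Tina

SQL:
SELECT a.name, b.name AS department, c.name AS manager
FROM employees a
LEFT JOIN departments b ON a.dept_id = b.id
LEFT JOIN employees c ON a.manager_id = c.id

Result:
name  | department | manager
------+------------+--------
Uma   | Research   | NULL   
Sam   | NULL       | Uma    
Tina  | HR         | NULL   
Rosa  | Operations | NULL   
Julia | Marketing  | Tina   
Beth  | Operations | Sam    
Chris | NULL       | Tina   
Yara  | Design     | NULL   
Carol | Marketing  | Tina   


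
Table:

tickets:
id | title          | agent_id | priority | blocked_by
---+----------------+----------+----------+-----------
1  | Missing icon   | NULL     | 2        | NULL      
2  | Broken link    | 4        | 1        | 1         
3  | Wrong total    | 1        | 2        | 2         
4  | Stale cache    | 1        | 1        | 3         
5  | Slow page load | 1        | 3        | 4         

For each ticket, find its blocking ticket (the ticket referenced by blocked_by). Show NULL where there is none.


This is a self-join: tickets is joined to a second copy of itself, matching each row's blocked_by to another row's id. Use LEFT JOIN so rows with blocked_by=NULL are kept.
  - ticket 1 (Missing icon): blocked_by=NULL -> NULL
  - ticket 2 (Broken link): blocked_by=1 -> Missing icon
  - ticket 3 (Wrong total): blocked_by=2 -> Broken link
  - ticket 4 (Stale cache): blocked_by=3 -> Wrong total
  - ticket 5 (Slow page load): blocked_by=4 -> Stale cache

SQL:
SELECT a.title AS item, b.title AS blocked_by
FROM tickets a
LEFT JOIN tickets b ON a.blocked_by = b.id

Result:
item           | blocked_by  
---------------+-------------
Missing icon   | NULL        
Broken link    | Missing icon
Wrong total    | Broken link 
Stale cache    | Wrong total 
Slow page load | Stale cache 


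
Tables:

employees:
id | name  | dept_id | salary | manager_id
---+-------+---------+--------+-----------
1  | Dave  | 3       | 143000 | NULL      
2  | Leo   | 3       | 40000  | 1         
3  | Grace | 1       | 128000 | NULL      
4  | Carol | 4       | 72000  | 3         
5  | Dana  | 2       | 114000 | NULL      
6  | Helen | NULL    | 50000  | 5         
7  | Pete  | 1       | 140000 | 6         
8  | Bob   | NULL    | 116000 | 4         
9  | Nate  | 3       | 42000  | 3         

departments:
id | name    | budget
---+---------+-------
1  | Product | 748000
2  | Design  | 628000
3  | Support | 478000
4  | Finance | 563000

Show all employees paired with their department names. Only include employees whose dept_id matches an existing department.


INNER JOIN keeps only employees rows whose dept_id matches an id in departments. Walk through each employee:
  - employee 1 (Dave): dept_id=3 -> matches Support
  - employee 2 (Leo): dept_id=3 -> matches Support
  - employee 3 (Grace): dept_id=1 -> matches Product
  - employee 4 (Carol): dept_id=4 -> matches Finance
  - employee 5 (Dana): dept_id=2 -> matches Design
  - employee 6 (Helen): dept_id=NULL, no match -> dropped
  - employee 7 (Pete): dept_id=1 -> matches Product
  - employee 8 (Bob): dept_id=NULL, no match -> dropped
  - employee 9 (Nate): dept_id=3 -> matches Support
So 2 of 9 rows are dropped.

SQL:
SELECT a.name, b.name AS department
FROM employees a
INNER JOIN departments b ON a.dept_id = b.id

Result:
name  | department
------+-----------
Dave  | Support   
Leo   | Support   
Grace | Product   
Carol | Finance   
Dana  | Design    
Pete  | Product   
Nate  | Support   


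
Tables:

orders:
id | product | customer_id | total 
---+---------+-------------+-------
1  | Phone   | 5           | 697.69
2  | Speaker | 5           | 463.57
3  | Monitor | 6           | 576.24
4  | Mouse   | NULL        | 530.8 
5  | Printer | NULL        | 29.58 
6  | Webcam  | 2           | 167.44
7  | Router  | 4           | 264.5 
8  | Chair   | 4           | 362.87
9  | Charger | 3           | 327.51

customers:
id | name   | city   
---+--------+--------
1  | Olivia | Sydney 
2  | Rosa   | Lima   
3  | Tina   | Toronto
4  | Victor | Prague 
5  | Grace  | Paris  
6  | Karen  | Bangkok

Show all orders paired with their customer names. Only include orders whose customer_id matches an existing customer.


INNER JOIN keeps only orders rows whose customer_id matches an id in customers. Walk through each order:
  - order 1 (Phone): customer_id=5 -> matches Grace
  - order 2 (Speaker): customer_id=5 -> matches Grace
  - order 3 (Monitor): customer_id=6 -> matches Karen
  - order 4 (Mouse): customer_id=NULL, no match -> dropped
  - order 5 (Printer): customer_id=NULL, no match -> dropped
  - order 6 (Webcam): customer_id=2 -> matches Rosa
  - order 7 (Router): customer_id=4 -> matches Victor
  - order 8 (Chair): customer_id=4 -> matches Victor
  - order 9 (Charger): customer_id=3 -> matches Tina
So 2 of 9 rows are dropped.

SQL:
SELECT a.product, b.name AS customer
FROM orders a
INNER JOIN customers b ON a.customer_id = b.id

Result:
product | customer
--------+---------
Phone   | Grace   
Speaker | Grace   
Monitor | Karen   
Webcam  | Rosa    
Router  | Victor  
Chair   | Victor  
Charger | Tina    


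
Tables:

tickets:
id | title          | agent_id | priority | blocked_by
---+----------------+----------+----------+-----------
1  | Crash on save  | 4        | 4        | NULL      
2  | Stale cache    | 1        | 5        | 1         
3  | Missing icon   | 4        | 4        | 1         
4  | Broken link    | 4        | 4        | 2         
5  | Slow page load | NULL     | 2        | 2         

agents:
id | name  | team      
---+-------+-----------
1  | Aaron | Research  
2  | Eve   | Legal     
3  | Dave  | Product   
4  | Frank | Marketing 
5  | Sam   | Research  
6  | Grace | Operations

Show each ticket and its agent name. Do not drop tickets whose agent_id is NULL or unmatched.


LEFT JOIN keeps every row from tickets (the left table); where agent_id has no match in agents, the agent columns become NULL. Walk through each ticket:
  - ticket 1 (Crash on save): agent_id=4 -> matches Frank
  - ticket 2 (Stale cache): agent_id=1 -> matches Aaron
  - ticket 3 (Missing icon): agent_id=4 -> matches Frank
  - ticket 4 (Broken link): agent_id=4 -> matches Frank
  - ticket 5 (Slow page load): agent_id=NULL, no match -> kept with NULL
All 5 rows appear; 1 has NULL agent.

SQL:
SELECT a.title, b.name AS agent
FROM tickets a
LEFT JOIN agents b ON a.agent_id = b.id

Result:
title          | agent
---------------+------
Crash on save  | Frank
Stale cache    | Aaron
Missing icon   | Frank
Broken link    | Frank
Slow page load | NULL 


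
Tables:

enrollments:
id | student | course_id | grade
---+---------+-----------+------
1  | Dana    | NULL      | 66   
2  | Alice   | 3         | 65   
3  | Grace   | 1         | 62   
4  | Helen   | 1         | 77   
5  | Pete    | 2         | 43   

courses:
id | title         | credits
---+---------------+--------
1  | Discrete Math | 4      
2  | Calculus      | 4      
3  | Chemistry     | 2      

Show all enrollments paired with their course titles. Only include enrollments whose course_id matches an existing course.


INNER JOIN keeps only enrollments rows whose course_id matches an id in courses. Walk through each enrollment:
  - enrollment 1 (Dana): course_id=NULL, no match -> dropped
  - enrollment 2 (Alice): course_id=3 -> matches Chemistry
  - enrollment 3 (Grace): course_id=1 -> matches Discrete Math
  - enrollment 4 (Helen): course_id=1 -> matches Discrete Math
  - enrollment 5 (Pete): course_id=2 -> matches Calculus
So 1 of 5 rows is dropped.

SQL:
SELECT a.student, b.title AS course
FROM enrollments a
INNER JOIN courses b ON a.course_id = b.id

Result:
student | course       
--------+--------------
Alice   | Chemistry    
Grace   | Discrete Math
Helen   | Discrete Math
Pete    | Calculus     


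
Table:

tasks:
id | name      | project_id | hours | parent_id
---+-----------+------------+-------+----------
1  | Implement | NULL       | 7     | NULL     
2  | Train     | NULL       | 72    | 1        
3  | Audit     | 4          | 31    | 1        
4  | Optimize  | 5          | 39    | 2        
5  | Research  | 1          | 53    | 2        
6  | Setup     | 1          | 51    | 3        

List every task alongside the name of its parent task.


This is a self-join: tasks is joined to a second copy of itself, matching each row's parent_id to another row's id. Use LEFT JOIN so rows with parent_id=NULL are kept.
  - task 1 (Implement): parent_id=NULL -> NULL
  - task 2 (Train): parent_id=1 -> Implement
  - task 3 (Audit): parent_id=1 -> Implement
  - task 4 (Optimize): parent_id=2 -> Train
  - task 5 (Research): parent_id=2 -> Train
  - task 6 (Setup): parent_id=3 -> Audit

SQL:
SELECT a.name AS item, b.name AS parent
FROM tasks a
LEFT JOIN tasks b ON a.parent_id = b.id

Result:
item      | parent   
----------+----------
Implement | NULL     
Train     | Implement
Audit     | Implement
Optimize  | Train    
Research  | Train    
Setup     | Audit    


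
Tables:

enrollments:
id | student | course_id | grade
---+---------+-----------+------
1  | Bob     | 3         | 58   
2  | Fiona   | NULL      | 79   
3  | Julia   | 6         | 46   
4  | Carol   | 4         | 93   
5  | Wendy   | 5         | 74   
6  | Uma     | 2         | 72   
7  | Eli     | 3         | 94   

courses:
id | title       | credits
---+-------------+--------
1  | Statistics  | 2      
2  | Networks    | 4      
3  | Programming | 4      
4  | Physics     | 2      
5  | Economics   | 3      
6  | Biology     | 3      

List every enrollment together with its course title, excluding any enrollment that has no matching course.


INNER JOIN keeps only enrollments rows whose course_id matches an id in courses. Walk through each enrollment:
  - enrollment 1 (Bob): course_id=3 -> matches Programming
  - enrollment 2 (Fiona): course_id=NULL, no match -> dropped
  - enrollment 3 (Julia): course_id=6 -> matches Biology
  - enrollment 4 (Carol): course_id=4 -> matches Physics
  - enrollment 5 (Wendy): course_id=5 -> matches Economics
  - enrollment 6 (Uma): course_id=2 -> matches Networks
  - enrollment 7 (Eli): course_id=3 -> matches Programming
So 1 of 7 rows is dropped.

SQL:
SELECT a.student, b.title AS course
FROM enrollments a
INNER JOIN courses b ON a.course_id = b.id

Result:
student | course     
--------+------------
Bob     | Programming
Julia   | Biology    
Carol   | Physics    
Wendy   | Economics  
Uma     | Networks   
Eli     | Programming


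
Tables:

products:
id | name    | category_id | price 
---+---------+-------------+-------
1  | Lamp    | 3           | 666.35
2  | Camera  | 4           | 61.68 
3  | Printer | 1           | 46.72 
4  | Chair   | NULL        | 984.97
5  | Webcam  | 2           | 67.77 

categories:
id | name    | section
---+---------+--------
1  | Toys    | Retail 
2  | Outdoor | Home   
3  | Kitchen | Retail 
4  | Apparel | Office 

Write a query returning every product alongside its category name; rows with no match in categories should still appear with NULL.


LEFT JOIN keeps every row from products (the left table); where category_id has no match in categories, the category columns become NULL. Walk through each product:
  - product 1 (Lamp): category_id=3 -> matches Kitchen
  - product 2 (Camera): category_id=4 -> matches Apparel
  - product 3 (Printer): category_id=1 -> matches Toys
  - product 4 (Chair): category_id=NULL, no match -> kept with NULL
  - product 5 (Webcam): category_id=2 -> matches Outdoor
All 5 rows appear; 1 has NULL category.

SQL:
SELECT a.name, b.name AS category
FROM products a
LEFT JOIN categories b ON a.category_id = b.id

Result:
name    | category
--------+---------
Lamp    | Kitchen 
Camera  | Apparel 
Printer | Toys    
Chair   | NULL    
Webcam  | Outdoor 


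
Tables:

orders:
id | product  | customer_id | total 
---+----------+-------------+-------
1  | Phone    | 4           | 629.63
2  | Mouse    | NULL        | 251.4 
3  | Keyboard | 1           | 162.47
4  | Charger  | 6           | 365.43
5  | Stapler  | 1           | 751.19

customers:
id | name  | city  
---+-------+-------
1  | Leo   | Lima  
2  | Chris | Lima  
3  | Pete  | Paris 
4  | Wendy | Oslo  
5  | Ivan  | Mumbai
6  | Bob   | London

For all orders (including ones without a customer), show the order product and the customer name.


LEFT JOIN keeps every row from orders (the left table); where customer_id has no match in customers, the customer columns become NULL. Walk through each order:
  - order 1 (Phone): customer_id=4 -> matches Wendy
  - order 2 (Mouse): customer_id=NULL, no match -> kept with NULL
  - order 3 (Keyboard): customer_id=1 -> matches Leo
  - order 4 (Charger): customer_id=6 -> matches Bob
  - order 5 (Stapler): customer_id=1 -> matches Leo
All 5 rows appear; 1 has NULL customer.

SQL:
SELECT a.product, b.name AS customer
FROM orders a
LEFT JOIN customers b ON a.customer_id = b.id

Result:
product  | customer
---------+---------
Phone    | Wendy   
Mouse    | NULL    
Keyboard | Leo     
Charger  | Bob     
Stapler  | Leo     


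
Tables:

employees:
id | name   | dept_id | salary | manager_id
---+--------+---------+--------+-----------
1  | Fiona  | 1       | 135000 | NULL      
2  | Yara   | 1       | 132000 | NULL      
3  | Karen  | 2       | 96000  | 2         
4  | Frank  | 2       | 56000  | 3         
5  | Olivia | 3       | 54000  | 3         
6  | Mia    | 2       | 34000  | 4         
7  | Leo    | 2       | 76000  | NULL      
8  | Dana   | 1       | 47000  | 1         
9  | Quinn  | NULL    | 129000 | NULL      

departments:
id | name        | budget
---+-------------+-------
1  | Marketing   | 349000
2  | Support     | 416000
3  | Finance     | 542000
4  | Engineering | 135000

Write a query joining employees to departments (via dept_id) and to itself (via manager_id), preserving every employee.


Two LEFT JOINs from the same base table employees: one to departments via dept_id, one to employees itself via manager_id. Both are LEFT so every employee is preserved.
Match against departments:
  - employee 1 (Fiona): dept_id=1 -> matches Marketing
  - employee 2 (Yara): dept_id=1 -> matches Marketing
  - employee 3 (Karen): dept_id=2 -> matches Support
  - employee 4 (Frank): dept_id=2 -> matches Support
  - employee 5 (Olivia): dept_id=3 -> matches Finance
  - employee 6 (Mia): dept_id=2 -> matches Support
  - employee 7 (Leo): dept_id=2 -> matches Support
  - employee 8 (Dana): dept_id=1 -> matches Marketing
  - employee 9 (Quinn): dept_id=NULL, no match -> kept with NULL
Match against employees (self):
  - employee 1 (Fiona): manager_id=NULL -> NULL
  - employee 2 (Yara): manager_id=NULL -> NULL
  - employee 3 (Karen): manager_id=2 -> Yara
  - employee 4 (Frank): manager_id=3 -> Karen
  - employee 5 (Olivia): manager_id=3 -> Karen
  - employee 6 (Mia): manager_id=4 -> Frank
  - employee 7 (Leo): manager_id=NULL -> NULL
  - employee 8 (Dana): manager_id=1 -> Fiona
  - employee 9 (Quinn): manager_id=NULL -> NULL

SQL:
SELECT a.name, b.name AS department, c.name AS manager
FROM employees a
LEFT JOIN departments b ON a.dept_id = b.id
LEFT JOIN employees c ON a.manager_id = c.id

Result:
name   | department | manager
-------+------------+--------
Fiona  | Marketing  | NULL   
Yara   | Marketing  | NULL   
Karen  | Support    | Yara   
Frank  | Support    | Karen  
Olivia | Finance    | Karen  
Mia    | Support    | Frank  
Leo    | Support    | NULL   
Dana   | Marketing  | Fiona  
Quinn  | NULL       | NULL   
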